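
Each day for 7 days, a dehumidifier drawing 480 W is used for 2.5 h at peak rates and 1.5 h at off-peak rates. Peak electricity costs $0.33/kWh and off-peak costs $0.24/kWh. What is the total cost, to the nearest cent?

$3.98

Peak energy = 0.48 kW × 2.5 h × 7 = 8.4 kWh
Off-peak energy = 0.48 kW × 1.5 h × 7 = 5.04 kWh
Cost = 8.4 × $0.33 + 5.04 × $0.24 = $2.772 + $1.2096 = $3.98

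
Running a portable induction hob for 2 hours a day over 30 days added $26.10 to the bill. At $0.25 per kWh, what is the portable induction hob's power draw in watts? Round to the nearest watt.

Energy = $26.10 ÷ $0.25/kWh = 104.4 kWh
Runtime = 2 h/day × 30 days = 60 h
Power = 104.4 kWh ÷ 60 h = 1.74 kW = 1740 W

1740 W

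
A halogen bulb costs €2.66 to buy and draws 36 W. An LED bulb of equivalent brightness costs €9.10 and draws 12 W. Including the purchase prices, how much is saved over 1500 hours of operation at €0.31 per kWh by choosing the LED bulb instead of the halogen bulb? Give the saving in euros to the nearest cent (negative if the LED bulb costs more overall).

halogen bulb: €2.66 + (36/1000) kW × 1500 h × €0.31 = €2.66 + €16.74 = €19.4
LED bulb: €9.10 + (12/1000) kW × 1500 h × €0.31 = €9.10 + €5.58 = €14.68
Saving = €19.4 − €14.68 = €4.72

€4.72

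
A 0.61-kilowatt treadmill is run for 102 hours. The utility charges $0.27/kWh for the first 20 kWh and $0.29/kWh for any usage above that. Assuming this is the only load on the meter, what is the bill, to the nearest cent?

$17.64

Energy = 0.61 kW × 102 h = 62.22 kWh
Tier 1 (0–20 kWh): 20 × $0.27 = $5.4
Above 20 kWh: 42.22 × $0.29 = $12.2438
Bill = $17.64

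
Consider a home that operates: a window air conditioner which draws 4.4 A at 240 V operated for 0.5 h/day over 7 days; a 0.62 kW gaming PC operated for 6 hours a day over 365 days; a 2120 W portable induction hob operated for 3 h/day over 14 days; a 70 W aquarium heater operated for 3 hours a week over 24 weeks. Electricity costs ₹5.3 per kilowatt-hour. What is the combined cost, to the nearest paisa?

₹7714.55

window air conditioner: Power = 4.4 A × 240 V = 1056 W = 1.056 kW
window air conditioner: Runtime = 0.5 h/day × 7 days = 3.5 h
window air conditioner: 1.056 kW × 3.5 h = 3.696 kWh
gaming PC: Runtime = 6 h/day × 365 days = 2190 h
gaming PC: 0.62 kW × 2190 h = 1357.8 kWh
portable induction hob: Runtime = 3 h/day × 14 days = 42 h
portable induction hob: 2.12 kW × 42 h = 89.04 kWh
aquarium heater: Runtime = 3 h/week × 24 weeks = 72 h
aquarium heater: 0.07 kW × 72 h = 5.04 kWh
Total energy = 1455.576 kWh
Cost = 1455.576 × ₹5.3 = ₹7714.55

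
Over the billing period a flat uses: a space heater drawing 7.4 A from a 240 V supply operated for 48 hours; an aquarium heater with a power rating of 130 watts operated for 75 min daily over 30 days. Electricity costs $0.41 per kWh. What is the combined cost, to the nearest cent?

space heater: Power = 7.4 A × 240 V = 1776 W = 1.776 kW
space heater: 1.776 kW × 48 h = 85.248 kWh
aquarium heater: Runtime = 75 min × 30 = 2250 min = 37.5 h
aquarium heater: 0.13 kW × 37.5 h = 4.875 kWh
Total energy = 90.123 kWh
Cost = 90.123 × $0.41 = $36.95

$36.95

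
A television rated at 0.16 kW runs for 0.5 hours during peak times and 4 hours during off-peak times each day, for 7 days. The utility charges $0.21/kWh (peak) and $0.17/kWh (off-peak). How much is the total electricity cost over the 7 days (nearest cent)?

Peak energy = 0.16 kW × 0.5 h × 7 = 0.56 kWh
Off-peak energy = 0.16 kW × 4 h × 7 = 4.48 kWh
Cost = 0.56 × $0.21 + 4.48 × $0.17 = $0.1176 + $0.7616 = $0.88

$0.88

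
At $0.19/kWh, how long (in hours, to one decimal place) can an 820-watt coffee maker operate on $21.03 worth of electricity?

Energy available = $21.03 ÷ $0.19/kWh = 110.6842 kWh
Hours = 110.6842 kWh ÷ 0.82 kW = 135.0 h

135.0 h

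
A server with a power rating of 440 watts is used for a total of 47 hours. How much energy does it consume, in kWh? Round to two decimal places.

Energy = 0.44 kW × 47 h = 20.68 kWh

20.68 kWh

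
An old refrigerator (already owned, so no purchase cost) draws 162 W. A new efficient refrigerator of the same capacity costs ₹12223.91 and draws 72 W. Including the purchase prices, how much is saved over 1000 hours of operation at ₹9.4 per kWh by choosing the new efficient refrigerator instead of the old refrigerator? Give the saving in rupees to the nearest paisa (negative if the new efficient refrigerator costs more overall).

-₹11377.91

old refrigerator: ₹0.00 + (162/1000) kW × 1000 h × ₹9.4 = ₹0.00 + ₹1522.8 = ₹1522.8
new efficient refrigerator: ₹12223.91 + (72/1000) kW × 1000 h × ₹9.4 = ₹12223.91 + ₹676.8 = ₹12900.71
Saving = ₹1522.8 − ₹12900.71 = −₹11377.91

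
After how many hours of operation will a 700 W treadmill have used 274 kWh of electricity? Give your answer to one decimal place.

Hours = 274 kWh ÷ 0.7 kW = 391.4 h

391.4 h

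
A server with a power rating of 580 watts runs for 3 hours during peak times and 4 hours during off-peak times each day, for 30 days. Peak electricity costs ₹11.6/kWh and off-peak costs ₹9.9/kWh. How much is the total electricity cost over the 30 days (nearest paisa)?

Peak energy = 0.58 kW × 3 h × 30 = 52.2 kWh
Off-peak energy = 0.58 kW × 4 h × 30 = 69.6 kWh
Cost = 52.2 × ₹11.6 + 69.6 × ₹9.9 = ₹605.52 + ₹689.04 = ₹1294.56

₹1294.56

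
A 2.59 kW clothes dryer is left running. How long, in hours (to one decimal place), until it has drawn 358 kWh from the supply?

138.2 h

Hours = 358 kWh ÷ 2.59 kW = 138.2 h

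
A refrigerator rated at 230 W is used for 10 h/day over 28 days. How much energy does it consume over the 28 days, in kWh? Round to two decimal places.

Runtime = 10 h/day × 28 days = 280 h
Energy = 0.23 kW × 280 h = 64.4 kWh

64.40 kWh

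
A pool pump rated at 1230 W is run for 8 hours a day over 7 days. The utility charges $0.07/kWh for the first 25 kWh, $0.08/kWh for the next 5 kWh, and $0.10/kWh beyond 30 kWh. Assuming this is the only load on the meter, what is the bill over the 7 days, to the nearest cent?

Runtime = 8 h/day × 7 days = 56 h
Energy = 1.23 kW × 56 h = 68.88 kWh
Tier 1 (0–25 kWh): 25 × $0.07 = $1.75
Tier 2 (25–30 kWh): 5 × $0.08 = $0.4
Above 30 kWh: 38.88 × $0.10 = $3.888
Bill = $6.04

$6.04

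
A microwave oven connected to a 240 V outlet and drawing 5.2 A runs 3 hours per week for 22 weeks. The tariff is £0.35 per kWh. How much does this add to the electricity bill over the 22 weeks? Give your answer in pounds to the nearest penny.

£28.83

Power = 5.2 A × 240 V = 1248 W = 1.248 kW
Runtime = 3 h/week × 22 weeks = 66 h
Energy = 1.248 kW × 66 h = 82.368 kWh
Cost = 82.368 kWh × £0.35/kWh = £28.83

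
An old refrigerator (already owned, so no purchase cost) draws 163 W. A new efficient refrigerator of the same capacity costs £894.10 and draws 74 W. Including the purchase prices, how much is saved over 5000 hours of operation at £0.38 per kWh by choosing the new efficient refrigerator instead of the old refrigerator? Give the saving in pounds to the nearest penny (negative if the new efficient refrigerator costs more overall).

-£725.00

old refrigerator: £0.00 + (163/1000) kW × 5000 h × £0.38 = £0.00 + £309.7 = £309.7
new efficient refrigerator: £894.10 + (74/1000) kW × 5000 h × £0.38 = £894.10 + £140.6 = £1034.7
Saving = £309.7 − £1034.7 = −£725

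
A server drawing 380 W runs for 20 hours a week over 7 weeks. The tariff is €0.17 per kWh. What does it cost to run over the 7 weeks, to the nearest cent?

Runtime = 20 h/week × 7 weeks = 140 h
Energy = 0.38 kW × 140 h = 53.2 kWh
Cost = 53.2 kWh × €0.17/kWh = €9.04

€9.04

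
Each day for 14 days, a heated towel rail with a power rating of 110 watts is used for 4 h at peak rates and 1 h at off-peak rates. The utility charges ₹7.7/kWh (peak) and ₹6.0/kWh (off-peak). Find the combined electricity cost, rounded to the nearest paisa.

Peak energy = 0.11 kW × 4 h × 14 = 6.16 kWh
Off-peak energy = 0.11 kW × 1 h × 14 = 1.54 kWh
Cost = 6.16 × ₹7.7 + 1.54 × ₹6.0 = ₹47.432 + ₹9.24 = ₹56.67

₹56.67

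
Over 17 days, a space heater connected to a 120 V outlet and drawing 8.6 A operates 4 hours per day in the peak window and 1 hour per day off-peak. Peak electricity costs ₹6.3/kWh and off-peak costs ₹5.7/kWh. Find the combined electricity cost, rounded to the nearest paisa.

₹542.11

Power = 8.6 A × 120 V = 1032 W = 1.032 kW
Peak energy = 1.032 kW × 4 h × 17 = 70.176 kWh
Off-peak energy = 1.032 kW × 1 h × 17 = 17.544 kWh
Cost = 70.176 × ₹6.3 + 17.544 × ₹5.7 = ₹442.1088 + ₹100.0008 = ₹542.11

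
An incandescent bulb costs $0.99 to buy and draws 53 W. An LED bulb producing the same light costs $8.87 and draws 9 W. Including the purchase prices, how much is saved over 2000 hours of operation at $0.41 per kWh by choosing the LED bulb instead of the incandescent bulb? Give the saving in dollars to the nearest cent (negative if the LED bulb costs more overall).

$28.20

incandescent bulb: $0.99 + (53/1000) kW × 2000 h × $0.41 = $0.99 + $43.46 = $44.45
LED bulb: $8.87 + (9/1000) kW × 2000 h × $0.41 = $8.87 + $7.38 = $16.25
Saving = $44.45 − $16.25 = $28.2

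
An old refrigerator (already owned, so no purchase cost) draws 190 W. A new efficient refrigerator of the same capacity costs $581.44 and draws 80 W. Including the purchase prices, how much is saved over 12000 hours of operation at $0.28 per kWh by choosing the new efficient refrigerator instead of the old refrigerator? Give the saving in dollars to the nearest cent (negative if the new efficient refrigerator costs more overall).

old refrigerator: $0.00 + (190/1000) kW × 12000 h × $0.28 = $0.00 + $638.4 = $638.4
new efficient refrigerator: $581.44 + (80/1000) kW × 12000 h × $0.28 = $581.44 + $268.8 = $850.24
Saving = $638.4 − $850.24 = −$211.84

-$211.84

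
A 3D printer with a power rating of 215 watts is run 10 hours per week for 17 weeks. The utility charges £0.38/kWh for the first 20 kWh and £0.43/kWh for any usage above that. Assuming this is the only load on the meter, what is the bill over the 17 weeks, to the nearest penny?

Runtime = 10 h/week × 17 weeks = 170 h
Energy = 0.215 kW × 170 h = 36.55 kWh
Tier 1 (0–20 kWh): 20 × £0.38 = £7.6
Above 20 kWh: 16.55 × £0.43 = £7.1165
Bill = £14.72

£14.72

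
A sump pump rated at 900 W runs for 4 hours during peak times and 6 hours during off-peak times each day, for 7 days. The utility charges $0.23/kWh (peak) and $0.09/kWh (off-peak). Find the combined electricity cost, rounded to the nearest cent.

Peak energy = 0.9 kW × 4 h × 7 = 25.2 kWh
Off-peak energy = 0.9 kW × 6 h × 7 = 37.8 kWh
Cost = 25.2 × $0.23 + 37.8 × $0.09 = $5.796 + $3.402 = $9.20

$9.20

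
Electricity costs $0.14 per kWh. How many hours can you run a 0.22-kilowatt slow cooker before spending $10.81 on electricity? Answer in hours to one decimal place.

Energy available = $10.81 ÷ $0.14/kWh = 77.2143 kWh
Hours = 77.2143 kWh ÷ 0.22 kW = 351.0 h

351.0 h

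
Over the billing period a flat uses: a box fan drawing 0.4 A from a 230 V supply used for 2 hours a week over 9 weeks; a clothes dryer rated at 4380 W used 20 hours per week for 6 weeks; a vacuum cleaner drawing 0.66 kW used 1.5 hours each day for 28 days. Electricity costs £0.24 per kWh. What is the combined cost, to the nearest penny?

£133.19

box fan: Power = 0.4 A × 230 V = 92 W = 0.092 kW
box fan: Runtime = 2 h/week × 9 weeks = 18 h
box fan: 0.092 kW × 18 h = 1.656 kWh
clothes dryer: Runtime = 20 h/week × 6 weeks = 120 h
clothes dryer: 4.38 kW × 120 h = 525.6 kWh
vacuum cleaner: Runtime = 1.5 h/day × 28 days = 42 h
vacuum cleaner: 0.66 kW × 42 h = 27.72 kWh
Total energy = 554.976 kWh
Cost = 554.976 × £0.24 = £133.19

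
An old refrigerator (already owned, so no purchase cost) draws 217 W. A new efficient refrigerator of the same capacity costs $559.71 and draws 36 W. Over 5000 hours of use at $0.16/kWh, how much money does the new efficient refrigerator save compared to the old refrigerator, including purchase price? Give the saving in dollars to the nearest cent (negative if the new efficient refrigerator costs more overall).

old refrigerator: $0.00 + (217/1000) kW × 5000 h × $0.16 = $0.00 + $173.6 = $173.6
new efficient refrigerator: $559.71 + (36/1000) kW × 5000 h × $0.16 = $559.71 + $28.8 = $588.51
Saving = $173.6 − $588.51 = −$414.91

-$414.91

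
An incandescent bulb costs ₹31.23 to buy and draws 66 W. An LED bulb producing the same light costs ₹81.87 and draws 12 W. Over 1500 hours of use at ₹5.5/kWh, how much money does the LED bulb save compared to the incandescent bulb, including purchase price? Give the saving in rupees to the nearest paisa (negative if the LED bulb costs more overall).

incandescent bulb: ₹31.23 + (66/1000) kW × 1500 h × ₹5.5 = ₹31.23 + ₹544.5 = ₹575.73
LED bulb: ₹81.87 + (12/1000) kW × 1500 h × ₹5.5 = ₹81.87 + ₹99 = ₹180.87
Saving = ₹575.73 − ₹180.87 = ₹394.86

₹394.86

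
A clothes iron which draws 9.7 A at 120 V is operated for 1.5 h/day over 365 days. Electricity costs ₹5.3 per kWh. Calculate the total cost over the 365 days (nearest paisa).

Power = 9.7 A × 120 V = 1164 W = 1.164 kW
Runtime = 1.5 h/day × 365 days = 547.5 h
Energy = 1.164 kW × 547.5 h = 637.29 kWh
Cost = 637.29 kWh × ₹5.3/kWh = ₹3377.64

₹3377.64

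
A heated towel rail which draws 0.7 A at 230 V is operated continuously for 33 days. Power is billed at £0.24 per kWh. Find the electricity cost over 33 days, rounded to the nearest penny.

Power = 0.7 A × 230 V = 161 W = 0.161 kW
Runtime = 24 h × 33 = 792 h
Energy = 0.161 kW × 792 h = 127.512 kWh
Cost = 127.512 kWh × £0.24/kWh = £30.60

£30.60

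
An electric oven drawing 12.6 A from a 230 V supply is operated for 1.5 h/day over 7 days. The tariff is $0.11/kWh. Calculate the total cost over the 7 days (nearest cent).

Power = 12.6 A × 230 V = 2898 W = 2.898 kW
Runtime = 1.5 h/day × 7 days = 10.5 h
Energy = 2.898 kW × 10.5 h = 30.429 kWh
Cost = 30.429 kWh × $0.11/kWh = $3.35

$3.35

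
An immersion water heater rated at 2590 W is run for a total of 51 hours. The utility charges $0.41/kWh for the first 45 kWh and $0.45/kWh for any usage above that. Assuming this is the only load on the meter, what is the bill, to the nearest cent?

Energy = 2.59 kW × 51 h = 132.09 kWh
Tier 1 (0–45 kWh): 45 × $0.41 = $18.45
Above 45 kWh: 87.09 × $0.45 = $39.1905
Bill = $57.64

$57.64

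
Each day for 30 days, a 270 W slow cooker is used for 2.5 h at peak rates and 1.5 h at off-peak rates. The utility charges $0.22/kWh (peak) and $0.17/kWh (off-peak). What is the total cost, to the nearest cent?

$6.52

Peak energy = 0.27 kW × 2.5 h × 30 = 20.25 kWh
Off-peak energy = 0.27 kW × 1.5 h × 30 = 12.15 kWh
Cost = 20.25 × $0.22 + 12.15 × $0.17 = $4.455 + $2.0655 = $6.52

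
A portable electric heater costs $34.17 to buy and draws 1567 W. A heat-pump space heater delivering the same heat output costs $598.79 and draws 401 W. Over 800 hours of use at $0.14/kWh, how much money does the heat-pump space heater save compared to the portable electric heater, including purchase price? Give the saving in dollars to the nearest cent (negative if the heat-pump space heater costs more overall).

portable electric heater: $34.17 + (1567/1000) kW × 800 h × $0.14 = $34.17 + $175.504 = $209.674
heat-pump space heater: $598.79 + (401/1000) kW × 800 h × $0.14 = $598.79 + $44.912 = $643.702
Saving = $209.674 − $643.702 = −$434.028 → -$434.03

-$434.03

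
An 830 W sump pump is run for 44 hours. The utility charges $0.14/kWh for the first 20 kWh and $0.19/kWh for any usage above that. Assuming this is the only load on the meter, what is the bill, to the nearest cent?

Energy = 0.83 kW × 44 h = 36.52 kWh
Tier 1 (0–20 kWh): 20 × $0.14 = $2.8
Above 20 kWh: 16.52 × $0.19 = $3.1388
Bill = $5.94

$5.94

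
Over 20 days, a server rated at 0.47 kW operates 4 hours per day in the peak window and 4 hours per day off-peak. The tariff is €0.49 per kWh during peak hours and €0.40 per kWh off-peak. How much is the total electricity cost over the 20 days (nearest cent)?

Peak energy = 0.47 kW × 4 h × 20 = 37.6 kWh
Off-peak energy = 0.47 kW × 4 h × 20 = 37.6 kWh
Cost = 37.6 × €0.49 + 37.6 × €0.40 = €18.424 + €15.04 = €33.46

€33.46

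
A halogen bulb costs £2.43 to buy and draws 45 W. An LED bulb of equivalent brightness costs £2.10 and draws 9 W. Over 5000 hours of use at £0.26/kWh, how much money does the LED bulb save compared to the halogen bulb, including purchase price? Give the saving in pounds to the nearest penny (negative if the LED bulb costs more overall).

halogen bulb: £2.43 + (45/1000) kW × 5000 h × £0.26 = £2.43 + £58.5 = £60.93
LED bulb: £2.10 + (9/1000) kW × 5000 h × £0.26 = £2.10 + £11.7 = £13.8
Saving = £60.93 − £13.8 = £47.13

£47.13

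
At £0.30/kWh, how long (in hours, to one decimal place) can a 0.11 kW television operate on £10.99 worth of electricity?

Energy available = £10.99 ÷ £0.30/kWh = 36.6333 kWh
Hours = 36.6333 kWh ÷ 0.11 kW = 333.0 h

333.0 h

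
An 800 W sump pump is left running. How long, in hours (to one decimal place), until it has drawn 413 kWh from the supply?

Hours = 413 kWh ÷ 0.8 kW = 516.3 h

516.3 h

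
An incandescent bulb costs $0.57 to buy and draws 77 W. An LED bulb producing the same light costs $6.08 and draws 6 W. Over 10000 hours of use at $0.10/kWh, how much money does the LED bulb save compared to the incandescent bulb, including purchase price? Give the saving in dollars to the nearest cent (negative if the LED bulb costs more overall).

incandescent bulb: $0.57 + (77/1000) kW × 10000 h × $0.10 = $0.57 + $77 = $77.57
LED bulb: $6.08 + (6/1000) kW × 10000 h × $0.10 = $6.08 + $6 = $12.08
Saving = $77.57 − $12.08 = $65.49

$65.49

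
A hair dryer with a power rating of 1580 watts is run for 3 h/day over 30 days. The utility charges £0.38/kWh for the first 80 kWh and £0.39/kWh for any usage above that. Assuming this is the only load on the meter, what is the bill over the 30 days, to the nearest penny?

Runtime = 3 h/day × 30 days = 90 h
Energy = 1.58 kW × 90 h = 142.2 kWh
Tier 1 (0–80 kWh): 80 × £0.38 = £30.4
Above 80 kWh: 62.2 × £0.39 = £24.258
Bill = £54.66

£54.66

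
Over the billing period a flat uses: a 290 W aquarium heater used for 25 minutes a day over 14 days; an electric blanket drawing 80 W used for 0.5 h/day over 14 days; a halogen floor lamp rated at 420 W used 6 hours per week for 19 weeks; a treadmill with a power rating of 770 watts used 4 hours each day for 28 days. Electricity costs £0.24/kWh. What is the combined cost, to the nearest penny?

aquarium heater: Runtime = 25 min × 14 = 350 min = 5.833333… h
aquarium heater: 0.29 kW × 5.833333… h = 1.691666… kWh
electric blanket: Runtime = 0.5 h/day × 14 days = 7 h
electric blanket: 0.08 kW × 7 h = 0.56 kWh
halogen floor lamp: Runtime = 6 h/week × 19 weeks = 114 h
halogen floor lamp: 0.42 kW × 114 h = 47.88 kWh
treadmill: Runtime = 4 h/day × 28 days = 112 h
treadmill: 0.77 kW × 112 h = 86.24 kWh
Total energy = 136.371666… kWh
Cost = 136.371666… × £0.24 = £32.73

£32.73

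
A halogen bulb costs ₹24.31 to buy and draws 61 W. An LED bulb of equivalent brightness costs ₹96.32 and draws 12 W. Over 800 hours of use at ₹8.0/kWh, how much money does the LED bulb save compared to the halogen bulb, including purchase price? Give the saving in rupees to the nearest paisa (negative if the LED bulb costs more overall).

₹241.59

halogen bulb: ₹24.31 + (61/1000) kW × 800 h × ₹8.0 = ₹24.31 + ₹390.4 = ₹414.71
LED bulb: ₹96.32 + (12/1000) kW × 800 h × ₹8.0 = ₹96.32 + ₹76.8 = ₹173.12
Saving = ₹414.71 − ₹173.12 = ₹241.59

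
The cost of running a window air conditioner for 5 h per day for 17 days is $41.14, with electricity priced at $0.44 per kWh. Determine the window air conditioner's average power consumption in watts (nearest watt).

1100 W

Energy = $41.14 ÷ $0.44/kWh = 93.5 kWh
Runtime = 5 h/day × 17 days = 85 h
Power = 93.5 kWh ÷ 85 h = 1.1 kW = 1100 W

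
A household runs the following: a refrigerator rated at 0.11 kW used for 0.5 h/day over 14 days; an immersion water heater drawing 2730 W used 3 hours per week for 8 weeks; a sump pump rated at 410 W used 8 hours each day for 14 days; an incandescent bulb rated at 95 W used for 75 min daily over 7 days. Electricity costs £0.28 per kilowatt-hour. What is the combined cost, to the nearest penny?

£31.65

refrigerator: Runtime = 0.5 h/day × 14 days = 7 h
refrigerator: 0.11 kW × 7 h = 0.77 kWh
immersion water heater: Runtime = 3 h/week × 8 weeks = 24 h
immersion water heater: 2.73 kW × 24 h = 65.52 kWh
sump pump: Runtime = 8 h/day × 14 days = 112 h
sump pump: 0.41 kW × 112 h = 45.92 kWh
incandescent bulb: Runtime = 75 min × 7 = 525 min = 8.75 h
incandescent bulb: 0.095 kW × 8.75 h = 0.83125 kWh
Total energy = 113.04125 kWh
Cost = 113.04125 × £0.28 = £31.65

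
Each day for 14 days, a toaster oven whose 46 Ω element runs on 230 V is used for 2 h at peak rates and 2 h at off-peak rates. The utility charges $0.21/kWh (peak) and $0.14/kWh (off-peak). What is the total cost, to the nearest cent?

Power = V²/R = 230²/46 = 1150 W = 1.15 kW
Peak energy = 1.15 kW × 2 h × 14 = 32.2 kWh
Off-peak energy = 1.15 kW × 2 h × 14 = 32.2 kWh
Cost = 32.2 × $0.21 + 32.2 × $0.14 = $6.762 + $4.508 = $11.27

$11.27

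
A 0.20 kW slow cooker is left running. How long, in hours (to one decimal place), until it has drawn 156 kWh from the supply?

Hours = 156 kWh ÷ 0.2 kW = 780.0 h

780.0 h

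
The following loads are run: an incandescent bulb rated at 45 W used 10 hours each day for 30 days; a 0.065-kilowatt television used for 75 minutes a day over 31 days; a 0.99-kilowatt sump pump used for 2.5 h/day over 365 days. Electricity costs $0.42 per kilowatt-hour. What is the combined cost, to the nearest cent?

incandescent bulb: Runtime = 10 h/day × 30 days = 300 h
incandescent bulb: 0.045 kW × 300 h = 13.5 kWh
television: Runtime = 75 min × 31 = 2325 min = 38.75 h
television: 0.065 kW × 38.75 h = 2.51875 kWh
sump pump: Runtime = 2.5 h/day × 365 days = 912.5 h
sump pump: 0.99 kW × 912.5 h = 903.375 kWh
Total energy = 919.39375 kWh
Cost = 919.39375 × $0.42 = $386.15

$386.15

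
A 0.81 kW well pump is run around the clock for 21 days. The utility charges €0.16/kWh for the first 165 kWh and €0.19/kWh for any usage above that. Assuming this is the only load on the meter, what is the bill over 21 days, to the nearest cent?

Runtime = 24 h × 21 = 504 h
Energy = 0.81 kW × 504 h = 408.24 kWh
Tier 1 (0–165 kWh): 165 × €0.16 = €26.4
Above 165 kWh: 243.24 × €0.19 = €46.2156
Bill = €72.62

€72.62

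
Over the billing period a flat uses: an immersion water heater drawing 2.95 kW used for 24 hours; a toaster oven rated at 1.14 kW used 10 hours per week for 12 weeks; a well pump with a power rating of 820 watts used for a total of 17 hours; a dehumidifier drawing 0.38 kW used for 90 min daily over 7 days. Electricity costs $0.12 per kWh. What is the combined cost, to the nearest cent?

immersion water heater: 2.95 kW × 24 h = 70.8 kWh
toaster oven: Runtime = 10 h/week × 12 weeks = 120 h
toaster oven: 1.14 kW × 120 h = 136.8 kWh
well pump: 0.82 kW × 17 h = 13.94 kWh
dehumidifier: Runtime = 90 min × 7 = 630 min = 10.5 h
dehumidifier: 0.38 kW × 10.5 h = 3.99 kWh
Total energy = 225.53 kWh
Cost = 225.53 × $0.12 = $27.06

$27.06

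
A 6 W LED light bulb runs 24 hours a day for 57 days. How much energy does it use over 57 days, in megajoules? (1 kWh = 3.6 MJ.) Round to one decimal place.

Runtime = 24 h × 57 = 1368 h
Energy = 0.006 kW × 1368 h = 8.208 kWh
= 8.208 × 3.6 MJ = 29.5 MJ

29.5 MJ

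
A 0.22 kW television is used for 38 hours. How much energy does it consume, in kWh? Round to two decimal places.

Energy = 0.22 kW × 38 h = 8.36 kWh

8.36 kWh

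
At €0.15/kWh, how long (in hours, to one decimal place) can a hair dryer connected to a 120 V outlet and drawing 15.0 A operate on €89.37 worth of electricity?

Power = 15.0 A × 120 V = 1800 W = 1.8 kW
Energy available = €89.37 ÷ €0.15/kWh = 595.8 kWh
Hours = 595.8 kWh ÷ 1.8 kW = 331.0 h

331.0 h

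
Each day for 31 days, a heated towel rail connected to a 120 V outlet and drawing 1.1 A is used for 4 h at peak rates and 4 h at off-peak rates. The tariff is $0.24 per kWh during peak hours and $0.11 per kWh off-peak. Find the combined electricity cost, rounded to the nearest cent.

Power = 1.1 A × 120 V = 132 W = 0.132 kW
Peak energy = 0.132 kW × 4 h × 31 = 16.368 kWh
Off-peak energy = 0.132 kW × 4 h × 31 = 16.368 kWh
Cost = 16.368 × $0.24 + 16.368 × $0.11 = $3.92832 + $1.80048 = $5.73

$5.73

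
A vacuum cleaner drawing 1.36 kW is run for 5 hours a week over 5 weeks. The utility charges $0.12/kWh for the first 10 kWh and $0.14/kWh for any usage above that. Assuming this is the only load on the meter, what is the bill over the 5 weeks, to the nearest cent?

$4.56

Runtime = 5 h/week × 5 weeks = 25 h
Energy = 1.36 kW × 25 h = 34 kWh
Tier 1 (0–10 kWh): 10 × $0.12 = $1.2
Above 10 kWh: 24 × $0.14 = $3.36
Bill = $4.56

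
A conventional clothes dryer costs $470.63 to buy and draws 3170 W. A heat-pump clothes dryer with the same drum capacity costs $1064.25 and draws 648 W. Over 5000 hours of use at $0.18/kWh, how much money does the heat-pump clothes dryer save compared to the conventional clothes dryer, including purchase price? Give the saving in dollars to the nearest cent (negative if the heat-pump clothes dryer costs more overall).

conventional clothes dryer: $470.63 + (3170/1000) kW × 5000 h × $0.18 = $470.63 + $2853 = $3323.63
heat-pump clothes dryer: $1064.25 + (648/1000) kW × 5000 h × $0.18 = $1064.25 + $583.2 = $1647.45
Saving = $3323.63 − $1647.45 = $1676.18

$1676.18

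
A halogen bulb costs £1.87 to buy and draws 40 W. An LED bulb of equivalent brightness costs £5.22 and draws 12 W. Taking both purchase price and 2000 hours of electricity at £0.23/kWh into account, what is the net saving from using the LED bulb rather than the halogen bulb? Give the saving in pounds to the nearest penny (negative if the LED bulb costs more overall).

halogen bulb: £1.87 + (40/1000) kW × 2000 h × £0.23 = £1.87 + £18.4 = £20.27
LED bulb: £5.22 + (12/1000) kW × 2000 h × £0.23 = £5.22 + £5.52 = £10.74
Saving = £20.27 − £10.74 = £9.53

£9.53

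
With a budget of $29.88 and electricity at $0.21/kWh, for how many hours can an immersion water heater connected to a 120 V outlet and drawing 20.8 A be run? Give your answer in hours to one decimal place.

Power = 20.8 A × 120 V = 2496 W = 2.496 kW
Energy available = $29.88 ÷ $0.21/kWh = 142.2857 kWh
Hours = 142.2857 kWh ÷ 2.496 kW = 57.0 h

57.0 h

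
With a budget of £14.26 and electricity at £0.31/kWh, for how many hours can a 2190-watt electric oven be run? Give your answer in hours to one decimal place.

Energy available = £14.26 ÷ £0.31/kWh = 46 kWh
Hours = 46 kWh ÷ 2.19 kW = 21.0 h

21.0 h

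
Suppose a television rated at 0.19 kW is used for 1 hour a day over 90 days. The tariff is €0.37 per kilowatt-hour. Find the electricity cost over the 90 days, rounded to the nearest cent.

Runtime = 1 h/day × 90 days = 90 h
Energy = 0.19 kW × 90 h = 17.1 kWh
Cost = 17.1 kWh × €0.37/kWh = €6.33

€6.33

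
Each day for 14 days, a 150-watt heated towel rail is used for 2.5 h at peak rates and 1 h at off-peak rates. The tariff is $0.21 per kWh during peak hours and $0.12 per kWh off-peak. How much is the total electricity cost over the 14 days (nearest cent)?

$1.35

Peak energy = 0.15 kW × 2.5 h × 14 = 5.25 kWh
Off-peak energy = 0.15 kW × 1 h × 14 = 2.1 kWh
Cost = 5.25 × $0.21 + 2.1 × $0.12 = $1.1025 + $0.252 = $1.35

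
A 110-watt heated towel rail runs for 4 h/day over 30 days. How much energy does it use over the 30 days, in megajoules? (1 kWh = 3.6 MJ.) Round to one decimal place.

Runtime = 4 h/day × 30 days = 120 h
Energy = 0.11 kW × 120 h = 13.2 kWh
= 13.2 × 3.6 MJ = 47.5 MJ

47.5 MJ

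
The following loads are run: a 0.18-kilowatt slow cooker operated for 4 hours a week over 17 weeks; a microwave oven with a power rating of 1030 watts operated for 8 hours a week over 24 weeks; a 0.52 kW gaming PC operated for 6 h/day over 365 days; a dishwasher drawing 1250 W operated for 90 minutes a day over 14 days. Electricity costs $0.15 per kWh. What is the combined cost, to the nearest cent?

slow cooker: Runtime = 4 h/week × 17 weeks = 68 h
slow cooker: 0.18 kW × 68 h = 12.24 kWh
microwave oven: Runtime = 8 h/week × 24 weeks = 192 h
microwave oven: 1.03 kW × 192 h = 197.76 kWh
gaming PC: Runtime = 6 h/day × 365 days = 2190 h
gaming PC: 0.52 kW × 2190 h = 1138.8 kWh
dishwasher: Runtime = 90 min × 14 = 1260 min = 21 h
dishwasher: 1.25 kW × 21 h = 26.25 kWh
Total energy = 1375.05 kWh
Cost = 1375.05 × $0.15 = $206.26

$206.26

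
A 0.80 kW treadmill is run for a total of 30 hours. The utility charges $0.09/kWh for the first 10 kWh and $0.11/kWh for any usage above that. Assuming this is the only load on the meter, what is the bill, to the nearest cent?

Energy = 0.8 kW × 30 h = 24 kWh
Tier 1 (0–10 kWh): 10 × $0.09 = $0.9
Above 10 kWh: 14 × $0.11 = $1.54
Bill = $2.44

$2.44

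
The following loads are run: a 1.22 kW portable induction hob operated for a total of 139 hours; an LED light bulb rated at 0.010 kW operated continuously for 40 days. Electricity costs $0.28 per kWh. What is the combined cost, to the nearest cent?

$50.17

portable induction hob: 1.22 kW × 139 h = 169.58 kWh
LED light bulb: Runtime = 24 h × 40 = 960 h
LED light bulb: 0.01 kW × 960 h = 9.6 kWh
Total energy = 179.18 kWh
Cost = 179.18 × $0.28 = $50.17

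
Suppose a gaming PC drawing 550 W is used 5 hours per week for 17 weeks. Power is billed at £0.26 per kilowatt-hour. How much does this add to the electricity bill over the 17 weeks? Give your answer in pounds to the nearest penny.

Runtime = 5 h/week × 17 weeks = 85 h
Energy = 0.55 kW × 85 h = 46.75 kWh
Cost = 46.75 kWh × £0.26/kWh = £12.16

£12.16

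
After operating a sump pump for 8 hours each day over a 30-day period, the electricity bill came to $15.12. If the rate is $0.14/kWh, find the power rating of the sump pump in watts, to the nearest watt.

450 W

Energy = $15.12 ÷ $0.14/kWh = 108 kWh
Runtime = 8 h/day × 30 days = 240 h
Power = 108 kWh ÷ 240 h = 0.45 kW = 450 W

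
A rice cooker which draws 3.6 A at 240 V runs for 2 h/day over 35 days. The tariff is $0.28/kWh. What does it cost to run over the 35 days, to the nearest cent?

Power = 3.6 A × 240 V = 864 W = 0.864 kW
Runtime = 2 h/day × 35 days = 70 h
Energy = 0.864 kW × 70 h = 60.48 kWh
Cost = 60.48 kWh × $0.28/kWh = $16.93

$16.93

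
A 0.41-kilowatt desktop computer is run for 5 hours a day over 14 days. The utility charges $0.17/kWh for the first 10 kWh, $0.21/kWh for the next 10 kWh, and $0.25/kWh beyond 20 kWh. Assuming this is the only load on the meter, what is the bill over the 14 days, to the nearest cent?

$5.98

Runtime = 5 h/day × 14 days = 70 h
Energy = 0.41 kW × 70 h = 28.7 kWh
Tier 1 (0–10 kWh): 10 × $0.17 = $1.7
Tier 2 (10–20 kWh): 10 × $0.21 = $2.1
Above 20 kWh: 8.7 × $0.25 = $2.175
Bill = $5.98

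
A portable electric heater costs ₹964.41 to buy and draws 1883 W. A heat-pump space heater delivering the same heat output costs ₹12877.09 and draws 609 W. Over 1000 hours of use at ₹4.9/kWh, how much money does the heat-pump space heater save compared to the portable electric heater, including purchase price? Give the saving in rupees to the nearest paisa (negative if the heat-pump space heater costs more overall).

-₹5670.08

portable electric heater: ₹964.41 + (1883/1000) kW × 1000 h × ₹4.9 = ₹964.41 + ₹9226.7 = ₹10191.11
heat-pump space heater: ₹12877.09 + (609/1000) kW × 1000 h × ₹4.9 = ₹12877.09 + ₹2984.1 = ₹15861.19
Saving = ₹10191.11 − ₹15861.19 = −₹5670.08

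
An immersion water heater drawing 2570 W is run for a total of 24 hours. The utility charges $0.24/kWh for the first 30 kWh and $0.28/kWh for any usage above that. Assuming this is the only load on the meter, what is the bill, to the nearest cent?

Energy = 2.57 kW × 24 h = 61.68 kWh
Tier 1 (0–30 kWh): 30 × $0.24 = $7.2
Above 30 kWh: 31.68 × $0.28 = $8.8704
Bill = $16.07

$16.07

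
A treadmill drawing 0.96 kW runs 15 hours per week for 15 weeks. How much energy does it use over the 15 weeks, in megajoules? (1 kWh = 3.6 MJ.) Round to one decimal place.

777.6 MJ

Runtime = 15 h/week × 15 weeks = 225 h
Energy = 0.96 kW × 225 h = 216 kWh
= 216 × 3.6 MJ = 777.6 MJ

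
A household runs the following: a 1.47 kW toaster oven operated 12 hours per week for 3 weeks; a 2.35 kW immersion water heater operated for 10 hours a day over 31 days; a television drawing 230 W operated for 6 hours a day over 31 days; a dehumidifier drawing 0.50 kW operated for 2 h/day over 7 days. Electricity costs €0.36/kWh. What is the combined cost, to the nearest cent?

€299.23

toaster oven: Runtime = 12 h/week × 3 weeks = 36 h
toaster oven: 1.47 kW × 36 h = 52.92 kWh
immersion water heater: Runtime = 10 h/day × 31 days = 310 h
immersion water heater: 2.35 kW × 310 h = 728.5 kWh
television: Runtime = 6 h/day × 31 days = 186 h
television: 0.23 kW × 186 h = 42.78 kWh
dehumidifier: Runtime = 2 h/day × 7 days = 14 h
dehumidifier: 0.5 kW × 14 h = 7 kWh
Total energy = 831.2 kWh
Cost = 831.2 × €0.36 = €299.23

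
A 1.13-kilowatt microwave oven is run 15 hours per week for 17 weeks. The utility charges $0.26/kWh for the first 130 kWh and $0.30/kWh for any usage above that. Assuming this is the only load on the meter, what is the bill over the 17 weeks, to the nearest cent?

$81.25

Runtime = 15 h/week × 17 weeks = 255 h
Energy = 1.13 kW × 255 h = 288.15 kWh
Tier 1 (0–130 kWh): 130 × $0.26 = $33.8
Above 130 kWh: 158.15 × $0.30 = $47.445
Bill = $81.25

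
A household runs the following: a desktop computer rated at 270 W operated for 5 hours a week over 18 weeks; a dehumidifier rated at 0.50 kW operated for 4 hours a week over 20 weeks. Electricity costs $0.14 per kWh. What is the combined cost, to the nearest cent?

desktop computer: Runtime = 5 h/week × 18 weeks = 90 h
desktop computer: 0.27 kW × 90 h = 24.3 kWh
dehumidifier: Runtime = 4 h/week × 20 weeks = 80 h
dehumidifier: 0.5 kW × 80 h = 40 kWh
Total energy = 64.3 kWh
Cost = 64.3 × $0.14 = $9.00

$9.00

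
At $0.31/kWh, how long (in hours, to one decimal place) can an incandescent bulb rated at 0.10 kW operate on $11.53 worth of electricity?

Energy available = $11.53 ÷ $0.31/kWh = 37.1935 kWh
Hours = 37.1935 kWh ÷ 0.1 kW = 371.9 h

371.9 h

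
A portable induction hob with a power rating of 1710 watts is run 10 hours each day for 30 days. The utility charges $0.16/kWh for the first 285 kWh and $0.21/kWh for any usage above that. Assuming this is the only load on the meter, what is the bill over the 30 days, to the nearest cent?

$93.48

Runtime = 10 h/day × 30 days = 300 h
Energy = 1.71 kW × 300 h = 513 kWh
Tier 1 (0–285 kWh): 285 × $0.16 = $45.6
Above 285 kWh: 228 × $0.21 = $47.88
Bill = $93.48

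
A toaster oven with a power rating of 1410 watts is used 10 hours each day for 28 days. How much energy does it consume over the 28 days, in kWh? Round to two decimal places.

Runtime = 10 h/day × 28 days = 280 h
Energy = 1.41 kW × 280 h = 394.8 kWh

394.80 kWh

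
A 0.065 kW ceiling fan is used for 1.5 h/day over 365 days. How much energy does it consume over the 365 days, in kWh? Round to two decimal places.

Runtime = 1.5 h/day × 365 days = 547.5 h
Energy = 0.065 kW × 547.5 h = 35.5875 kWh ≈ 35.59 kWh

35.59 kWh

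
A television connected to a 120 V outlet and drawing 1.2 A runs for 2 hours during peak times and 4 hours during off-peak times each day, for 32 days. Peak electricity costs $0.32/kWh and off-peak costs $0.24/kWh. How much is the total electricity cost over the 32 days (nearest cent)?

$7.37

Power = 1.2 A × 120 V = 144 W = 0.144 kW
Peak energy = 0.144 kW × 2 h × 32 = 9.216 kWh
Off-peak energy = 0.144 kW × 4 h × 32 = 18.432 kWh
Cost = 9.216 × $0.32 + 18.432 × $0.24 = $2.94912 + $4.42368 = $7.37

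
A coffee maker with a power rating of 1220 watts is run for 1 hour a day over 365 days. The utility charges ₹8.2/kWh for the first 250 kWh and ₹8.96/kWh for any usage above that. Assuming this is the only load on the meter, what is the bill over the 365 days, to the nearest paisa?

Runtime = 1 h/day × 365 days = 365 h
Energy = 1.22 kW × 365 h = 445.3 kWh
Tier 1 (0–250 kWh): 250 × ₹8.2 = ₹2050
Above 250 kWh: 195.3 × ₹8.96 = ₹1749.888
Bill = ₹3799.89

₹3799.89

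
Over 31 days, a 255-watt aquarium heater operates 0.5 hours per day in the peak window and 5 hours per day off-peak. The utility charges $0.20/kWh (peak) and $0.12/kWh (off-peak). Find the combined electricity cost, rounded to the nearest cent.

$5.53

Peak energy = 0.255 kW × 0.5 h × 31 = 3.9525 kWh
Off-peak energy = 0.255 kW × 5 h × 31 = 39.525 kWh
Cost = 3.9525 × $0.20 + 39.525 × $0.12 = $0.7905 + $4.743 = $5.53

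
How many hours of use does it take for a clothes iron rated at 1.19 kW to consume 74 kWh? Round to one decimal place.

Hours = 74 kWh ÷ 1.19 kW = 62.2 h

62.2 h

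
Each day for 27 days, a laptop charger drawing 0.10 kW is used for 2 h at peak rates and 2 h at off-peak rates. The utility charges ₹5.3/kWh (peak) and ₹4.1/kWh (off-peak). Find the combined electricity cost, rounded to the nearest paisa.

₹50.76

Peak energy = 0.1 kW × 2 h × 27 = 5.4 kWh
Off-peak energy = 0.1 kW × 2 h × 27 = 5.4 kWh
Cost = 5.4 × ₹5.3 + 5.4 × ₹4.1 = ₹28.62 + ₹22.14 = ₹50.76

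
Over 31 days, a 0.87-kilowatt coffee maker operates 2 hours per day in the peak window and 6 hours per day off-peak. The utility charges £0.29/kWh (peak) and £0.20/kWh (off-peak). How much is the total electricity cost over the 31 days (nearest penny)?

Peak energy = 0.87 kW × 2 h × 31 = 53.94 kWh
Off-peak energy = 0.87 kW × 6 h × 31 = 161.82 kWh
Cost = 53.94 × £0.29 + 161.82 × £0.20 = £15.6426 + £32.364 = £48.01

£48.01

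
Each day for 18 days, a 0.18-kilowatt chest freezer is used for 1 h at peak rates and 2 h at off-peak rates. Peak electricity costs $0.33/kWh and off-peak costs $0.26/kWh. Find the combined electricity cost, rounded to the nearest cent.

$2.75

Peak energy = 0.18 kW × 1 h × 18 = 3.24 kWh
Off-peak energy = 0.18 kW × 2 h × 18 = 6.48 kWh
Cost = 3.24 × $0.33 + 6.48 × $0.26 = $1.0692 + $1.6848 = $2.75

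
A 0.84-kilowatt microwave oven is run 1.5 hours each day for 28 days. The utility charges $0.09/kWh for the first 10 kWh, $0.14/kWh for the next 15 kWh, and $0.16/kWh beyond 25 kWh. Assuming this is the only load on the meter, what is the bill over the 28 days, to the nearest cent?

$4.64

Runtime = 1.5 h/day × 28 days = 42 h
Energy = 0.84 kW × 42 h = 35.28 kWh
Tier 1 (0–10 kWh): 10 × $0.09 = $0.9
Tier 2 (10–25 kWh): 15 × $0.14 = $2.1
Above 25 kWh: 10.28 × $0.16 = $1.6448
Bill = $4.64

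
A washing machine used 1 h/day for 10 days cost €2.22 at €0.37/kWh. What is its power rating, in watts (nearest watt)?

Energy = €2.22 ÷ €0.37/kWh = 6 kWh
Runtime = 1 h/day × 10 days = 10 h
Power = 6 kWh ÷ 10 h = 0.6 kW = 600 W

600 W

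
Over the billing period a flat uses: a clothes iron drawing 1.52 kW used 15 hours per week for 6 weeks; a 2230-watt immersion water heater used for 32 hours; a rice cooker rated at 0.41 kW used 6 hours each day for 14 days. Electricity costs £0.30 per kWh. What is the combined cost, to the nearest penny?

£72.78

clothes iron: Runtime = 15 h/week × 6 weeks = 90 h
clothes iron: 1.52 kW × 90 h = 136.8 kWh
immersion water heater: 2.23 kW × 32 h = 71.36 kWh
rice cooker: Runtime = 6 h/day × 14 days = 84 h
rice cooker: 0.41 kW × 84 h = 34.44 kWh
Total energy = 242.6 kWh
Cost = 242.6 × £0.30 = £72.78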